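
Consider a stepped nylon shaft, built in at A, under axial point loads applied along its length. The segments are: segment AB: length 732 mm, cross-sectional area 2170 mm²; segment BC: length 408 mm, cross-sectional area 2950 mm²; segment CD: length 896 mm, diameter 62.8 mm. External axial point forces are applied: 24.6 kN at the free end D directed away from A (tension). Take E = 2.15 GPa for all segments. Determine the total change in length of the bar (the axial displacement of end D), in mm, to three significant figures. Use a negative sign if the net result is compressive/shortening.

8.75 mm

Internal axial forces (sectioning from the free end, tension +): N_CD = 24.6 kN, N_BC = 24.6 kN, N_AB = 24.6 kN.
A_CD = 3097 mm².
δ_AB = 24600·732/(2170·2150) = 3.86 mm
δ_BC = 24600·408/(2950·2150) = 1.582 mm
δ_CD = 24600·896/(3097·2150) = 3.31 mm
δ = Σδ_i = 8.752 mm.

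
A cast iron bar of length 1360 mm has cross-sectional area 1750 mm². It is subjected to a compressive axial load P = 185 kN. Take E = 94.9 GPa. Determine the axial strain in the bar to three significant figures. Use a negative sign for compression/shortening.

σ = N/A = -105.7 MPa; ε = σ/E = -105.7/94900 = -1.114e-03.

-0.00111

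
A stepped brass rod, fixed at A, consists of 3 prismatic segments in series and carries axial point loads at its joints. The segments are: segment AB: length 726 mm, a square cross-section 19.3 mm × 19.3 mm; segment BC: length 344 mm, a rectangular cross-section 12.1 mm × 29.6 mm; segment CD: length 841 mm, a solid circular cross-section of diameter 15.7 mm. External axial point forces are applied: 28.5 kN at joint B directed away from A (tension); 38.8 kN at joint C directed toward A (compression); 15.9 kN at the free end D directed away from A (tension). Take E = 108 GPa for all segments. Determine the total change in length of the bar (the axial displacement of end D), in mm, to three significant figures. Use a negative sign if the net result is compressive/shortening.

0.537 mm

Internal axial forces (sectioning from the free end, tension +): N_CD = 15.9 kN, N_BC = -22.9 kN, N_AB = 5.6 kN.
A_AB = 372.5 mm².
A_BC = 358.2 mm².
A_CD = 193.6 mm².
δ_AB = 5600·726/(372.5·108000) = 0.1011 mm
δ_BC = -22900·344/(358.2·108000) = -0.2037 mm
δ_CD = 15900·841/(193.6·108000) = 0.6396 mm
δ = Σδ_i = 0.537 mm.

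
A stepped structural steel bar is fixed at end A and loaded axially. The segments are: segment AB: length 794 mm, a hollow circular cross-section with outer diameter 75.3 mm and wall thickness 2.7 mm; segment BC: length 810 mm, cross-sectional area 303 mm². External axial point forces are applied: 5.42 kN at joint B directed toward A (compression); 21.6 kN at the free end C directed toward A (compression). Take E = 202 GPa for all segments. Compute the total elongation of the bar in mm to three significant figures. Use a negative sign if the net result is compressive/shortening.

-0.458 mm

Internal axial forces (sectioning from the free end, tension +): N_BC = -21.6 kN, N_AB = -27.02 kN.
A_AB = 615.8 mm².
δ_AB = -27020·794/(615.8·202000) = -0.1725 mm
δ_BC = -21600·810/(303·202000) = -0.2859 mm
δ = Σδ_i = -0.4583 mm.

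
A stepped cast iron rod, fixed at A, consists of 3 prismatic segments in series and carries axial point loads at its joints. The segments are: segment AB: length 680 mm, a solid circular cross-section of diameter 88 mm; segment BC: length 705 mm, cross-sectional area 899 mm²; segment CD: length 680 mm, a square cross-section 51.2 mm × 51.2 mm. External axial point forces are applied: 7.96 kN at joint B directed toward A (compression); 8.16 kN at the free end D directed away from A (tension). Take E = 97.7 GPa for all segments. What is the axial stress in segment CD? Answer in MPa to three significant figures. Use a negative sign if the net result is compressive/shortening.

3.11 MPa

Internal axial forces (sectioning from the free end, tension +): N_CD = 8.16 kN, N_BC = 8.16 kN, N_AB = 0.2 kN.
A_CD = 2621 mm².
σ_CD = N_CD/A_CD = 8160/2621 = 3.113 MPa.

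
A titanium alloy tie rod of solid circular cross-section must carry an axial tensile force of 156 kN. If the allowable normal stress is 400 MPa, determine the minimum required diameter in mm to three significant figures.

Required area A ≥ P/σ_allow = 156000/400 = 390 mm².
For a solid circular section, d ≥ √(4A/π) = 22.28 mm.

22.3 mm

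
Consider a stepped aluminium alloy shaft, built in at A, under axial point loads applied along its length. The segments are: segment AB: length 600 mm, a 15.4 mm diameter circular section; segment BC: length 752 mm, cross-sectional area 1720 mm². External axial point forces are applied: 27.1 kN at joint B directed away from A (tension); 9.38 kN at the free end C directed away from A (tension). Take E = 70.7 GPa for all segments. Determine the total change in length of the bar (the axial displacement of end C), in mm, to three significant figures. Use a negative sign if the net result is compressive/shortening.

Internal axial forces (sectioning from the free end, tension +): N_BC = 9.38 kN, N_AB = 36.48 kN.
A_AB = 186.3 mm².
δ_AB = 36480·600/(186.3·70700) = 1.662 mm
δ_BC = 9380·752/(1720·70700) = 0.05801 mm
δ = Σδ_i = 1.72 mm.

1.72 mm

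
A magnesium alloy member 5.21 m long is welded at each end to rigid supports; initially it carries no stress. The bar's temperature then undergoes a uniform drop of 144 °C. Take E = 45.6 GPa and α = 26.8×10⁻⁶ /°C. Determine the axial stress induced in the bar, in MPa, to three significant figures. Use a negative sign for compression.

176 MPa

Free thermal expansion αLΔT = 26.8e-6 · 5210 · -144 = -20.11 mm.
The walls impose strain ε = −(-20.11)/5210 = 3.8592e-03; σ = Eε = 45600 · 3.8592e-03 = 176 MPa.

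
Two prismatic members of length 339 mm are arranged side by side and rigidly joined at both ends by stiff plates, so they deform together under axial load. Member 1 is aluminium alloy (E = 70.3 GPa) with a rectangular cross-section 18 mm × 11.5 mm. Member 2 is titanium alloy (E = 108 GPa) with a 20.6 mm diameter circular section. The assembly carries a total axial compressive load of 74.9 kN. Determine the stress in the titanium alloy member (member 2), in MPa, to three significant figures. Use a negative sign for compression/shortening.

A_1 = 207 mm².
A_2 = 333.3 mm².
Equal strain + equilibrium ⇒ each member carries load in proportion to AE: A₁E₁ = 14550000 N, A₂E₂ = 36000000 N, ΣAE = 50550000 N.
σ₂ = P·E₂/ΣAE = -74900·108000/50550000 = -160 MPa.

-160 MPa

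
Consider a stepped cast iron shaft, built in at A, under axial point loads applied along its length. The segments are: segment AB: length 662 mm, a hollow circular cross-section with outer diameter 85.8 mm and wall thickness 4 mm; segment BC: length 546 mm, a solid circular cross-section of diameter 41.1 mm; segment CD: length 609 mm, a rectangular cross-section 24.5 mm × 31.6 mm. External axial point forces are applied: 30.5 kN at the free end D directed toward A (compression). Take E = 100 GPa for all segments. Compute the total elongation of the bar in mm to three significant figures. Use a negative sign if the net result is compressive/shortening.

-0.562 mm

Internal axial forces (sectioning from the free end, tension +): N_CD = -30.5 kN, N_BC = -30.5 kN, N_AB = -30.5 kN.
A_AB = 1028 mm².
A_BC = 1327 mm².
A_CD = 774.2 mm².
δ_AB = -30500·662/(1028·100000) = -0.1964 mm
δ_BC = -30500·546/(1327·100000) = -0.1255 mm
δ_CD = -30500·609/(774.2·100000) = -0.2399 mm
δ = Σδ_i = -0.5619 mm.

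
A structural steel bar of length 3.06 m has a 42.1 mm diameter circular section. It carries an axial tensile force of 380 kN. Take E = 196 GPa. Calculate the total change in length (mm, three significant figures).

A = 1392 mm².
δ_mech = NL/(AE) = 380000·3060/(1392·196000) = 4.262 mm.

4.26 mm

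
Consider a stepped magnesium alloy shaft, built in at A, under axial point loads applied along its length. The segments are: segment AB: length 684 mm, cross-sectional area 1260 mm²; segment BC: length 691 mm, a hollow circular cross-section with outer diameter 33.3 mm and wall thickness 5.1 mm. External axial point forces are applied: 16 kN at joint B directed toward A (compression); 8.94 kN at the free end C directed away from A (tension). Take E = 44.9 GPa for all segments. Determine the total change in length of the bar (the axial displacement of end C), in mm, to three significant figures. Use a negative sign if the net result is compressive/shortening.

Internal axial forces (sectioning from the free end, tension +): N_BC = 8.94 kN, N_AB = -7.06 kN.
A_BC = 451.8 mm².
δ_AB = -7060·684/(1260·44900) = -0.08536 mm
δ_BC = 8940·691/(451.8·44900) = 0.3045 mm
δ = Σδ_i = 0.2192 mm.

0.219 mm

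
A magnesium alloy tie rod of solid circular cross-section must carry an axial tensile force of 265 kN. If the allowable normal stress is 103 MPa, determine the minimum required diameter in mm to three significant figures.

57.2 mm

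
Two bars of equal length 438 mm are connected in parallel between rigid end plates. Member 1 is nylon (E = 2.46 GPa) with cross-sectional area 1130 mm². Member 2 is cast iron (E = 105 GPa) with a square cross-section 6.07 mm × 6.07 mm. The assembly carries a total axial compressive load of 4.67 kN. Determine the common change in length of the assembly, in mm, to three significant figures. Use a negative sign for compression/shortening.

-0.308 mm

A_2 = 36.84 mm².
Equal strain + equilibrium ⇒ each member carries load in proportion to AE: A₁E₁ = 2780000 N, A₂E₂ = 3869000 N, ΣAE = 6649000 N.
δ = PL/ΣAE = -4670·438/6649000 = -0.3077 mm.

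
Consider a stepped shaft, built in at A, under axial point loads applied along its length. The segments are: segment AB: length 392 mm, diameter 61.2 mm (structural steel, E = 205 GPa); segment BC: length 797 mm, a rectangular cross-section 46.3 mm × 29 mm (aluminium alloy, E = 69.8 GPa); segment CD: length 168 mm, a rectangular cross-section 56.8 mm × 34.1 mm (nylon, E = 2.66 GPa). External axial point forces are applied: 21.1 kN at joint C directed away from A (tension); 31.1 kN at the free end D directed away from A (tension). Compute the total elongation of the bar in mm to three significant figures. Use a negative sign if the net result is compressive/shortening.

1.49 mm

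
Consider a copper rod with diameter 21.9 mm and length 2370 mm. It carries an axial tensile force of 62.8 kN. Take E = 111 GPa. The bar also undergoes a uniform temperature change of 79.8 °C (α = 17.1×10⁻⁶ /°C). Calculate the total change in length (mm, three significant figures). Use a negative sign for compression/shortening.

6.79 mm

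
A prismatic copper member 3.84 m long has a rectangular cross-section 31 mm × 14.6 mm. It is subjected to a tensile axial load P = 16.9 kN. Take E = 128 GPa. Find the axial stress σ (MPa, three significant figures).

A = 452.6 mm².
σ = N/A = 16900/452.6 = 37.34 MPa.

37.3 MPa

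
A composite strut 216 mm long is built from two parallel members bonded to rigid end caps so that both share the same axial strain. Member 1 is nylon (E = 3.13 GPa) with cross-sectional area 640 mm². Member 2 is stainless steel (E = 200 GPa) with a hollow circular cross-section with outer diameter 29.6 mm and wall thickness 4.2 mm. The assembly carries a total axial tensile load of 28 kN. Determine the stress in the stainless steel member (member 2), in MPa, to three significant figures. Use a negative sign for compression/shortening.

A_2 = 335.1 mm².
Equal strain + equilibrium ⇒ each member carries load in proportion to AE: A₁E₁ = 2003000 N, A₂E₂ = 67030000 N, ΣAE = 69030000 N.
σ₂ = P·E₂/ΣAE = 28000·200000/69030000 = 81.12 MPa.

81.1 MPa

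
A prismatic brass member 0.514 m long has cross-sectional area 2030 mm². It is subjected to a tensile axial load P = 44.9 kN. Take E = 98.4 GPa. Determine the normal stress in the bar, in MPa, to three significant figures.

22.1 MPa

σ = N/A = 44900/2030 = 22.12 MPa.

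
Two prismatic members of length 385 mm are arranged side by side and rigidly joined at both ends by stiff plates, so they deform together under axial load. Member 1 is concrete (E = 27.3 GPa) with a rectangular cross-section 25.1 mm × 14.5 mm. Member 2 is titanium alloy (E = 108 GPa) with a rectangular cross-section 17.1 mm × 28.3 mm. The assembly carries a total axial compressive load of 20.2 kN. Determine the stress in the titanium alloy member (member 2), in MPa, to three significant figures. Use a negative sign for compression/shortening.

A_1 = 364 mm².
A_2 = 483.9 mm².
Equal strain + equilibrium ⇒ each member carries load in proportion to AE: A₁E₁ = 9936000 N, A₂E₂ = 52260000 N, ΣAE = 62200000 N.
σ₂ = P·E₂/ΣAE = -20200·108000/62200000 = -35.07 MPa.

-35.1 MPa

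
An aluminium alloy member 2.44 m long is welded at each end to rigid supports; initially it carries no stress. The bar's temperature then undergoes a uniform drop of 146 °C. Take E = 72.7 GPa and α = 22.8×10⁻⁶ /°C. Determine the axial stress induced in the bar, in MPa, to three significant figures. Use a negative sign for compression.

242 MPa

Free thermal expansion αLΔT = 22.8e-6 · 2440 · -146 = -8.122 mm.
The walls impose strain ε = −(-8.122)/2440 = 3.3288e-03; σ = Eε = 72700 · 3.3288e-03 = 242 MPa.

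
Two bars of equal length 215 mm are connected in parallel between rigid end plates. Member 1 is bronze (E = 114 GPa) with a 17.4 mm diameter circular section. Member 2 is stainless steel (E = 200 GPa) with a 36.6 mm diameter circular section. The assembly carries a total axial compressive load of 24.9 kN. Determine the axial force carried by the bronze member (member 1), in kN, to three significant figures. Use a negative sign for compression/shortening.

-2.84 kN

A_1 = 237.8 mm².
A_2 = 1052 mm².
Equal strain + equilibrium ⇒ each member carries load in proportion to AE: A₁E₁ = 27110000 N, A₂E₂ = 210400000 N, ΣAE = 237500000 N.
F₁ = P·A₁E₁/ΣAE = -24900·27110000/237500000 = -2842 N.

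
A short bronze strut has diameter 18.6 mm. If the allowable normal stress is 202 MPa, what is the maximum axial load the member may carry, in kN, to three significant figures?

A = 271.7 mm².
P_max = σ_allow · A = 202 · 271.7 = 54890 N = 54.89 kN.

54.9 kN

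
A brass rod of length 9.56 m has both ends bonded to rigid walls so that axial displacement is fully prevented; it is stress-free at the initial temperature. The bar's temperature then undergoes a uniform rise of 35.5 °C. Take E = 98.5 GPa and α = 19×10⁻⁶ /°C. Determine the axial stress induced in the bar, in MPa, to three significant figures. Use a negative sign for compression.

Free thermal expansion αLΔT = 19e-6 · 9560 · 35.5 = 6.448 mm.
The walls impose strain ε = −(6.448)/9560 = -6.7450e-04; σ = Eε = 98500 · -6.7450e-04 = -66.44 MPa.

-66.4 MPa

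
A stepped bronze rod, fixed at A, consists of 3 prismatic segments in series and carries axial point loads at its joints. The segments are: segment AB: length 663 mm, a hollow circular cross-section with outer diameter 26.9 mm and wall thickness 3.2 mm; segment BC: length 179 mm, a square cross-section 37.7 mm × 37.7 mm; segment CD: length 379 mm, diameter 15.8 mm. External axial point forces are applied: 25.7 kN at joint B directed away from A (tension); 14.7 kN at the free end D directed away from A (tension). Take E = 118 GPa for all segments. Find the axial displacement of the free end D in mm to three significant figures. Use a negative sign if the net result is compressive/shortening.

1.21 mm

Internal axial forces (sectioning from the free end, tension +): N_CD = 14.7 kN, N_BC = 14.7 kN, N_AB = 40.4 kN.
A_AB = 238.3 mm².
A_BC = 1421 mm².
A_CD = 196.1 mm².
δ_AB = 40400·663/(238.3·118000) = 0.9527 mm
δ_BC = 14700·179/(1421·118000) = 0.01569 mm
δ_CD = 14700·379/(196.1·118000) = 0.2408 mm
δ = Σδ_i = 1.209 mm.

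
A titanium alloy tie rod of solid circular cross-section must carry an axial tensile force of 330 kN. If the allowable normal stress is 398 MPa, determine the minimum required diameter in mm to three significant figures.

Required area A ≥ P/σ_allow = 330000/398 = 829.1 mm².
For a solid circular section, d ≥ √(4A/π) = 32.49 mm.

32.5 mm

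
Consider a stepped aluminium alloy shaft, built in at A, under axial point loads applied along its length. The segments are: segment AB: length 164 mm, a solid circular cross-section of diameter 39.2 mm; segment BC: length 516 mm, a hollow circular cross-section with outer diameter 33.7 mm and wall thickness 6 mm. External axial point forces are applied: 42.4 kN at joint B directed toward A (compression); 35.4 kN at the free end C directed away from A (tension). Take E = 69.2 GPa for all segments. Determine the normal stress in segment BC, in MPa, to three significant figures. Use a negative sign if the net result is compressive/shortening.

67.8 MPa

Internal axial forces (sectioning from the free end, tension +): N_BC = 35.4 kN, N_AB = -7 kN.
A_BC = 522.1 mm².
σ_BC = N_BC/A_BC = 35400/522.1 = 67.8 MPa.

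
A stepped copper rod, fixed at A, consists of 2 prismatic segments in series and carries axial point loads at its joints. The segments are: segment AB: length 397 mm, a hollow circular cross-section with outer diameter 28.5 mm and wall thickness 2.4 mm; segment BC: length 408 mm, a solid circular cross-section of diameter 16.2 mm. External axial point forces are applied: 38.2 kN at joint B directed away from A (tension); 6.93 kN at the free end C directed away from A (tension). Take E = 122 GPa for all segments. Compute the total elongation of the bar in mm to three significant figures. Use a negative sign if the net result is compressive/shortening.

0.859 mm

Internal axial forces (sectioning from the free end, tension +): N_BC = 6.93 kN, N_AB = 45.13 kN.
A_AB = 196.8 mm².
A_BC = 206.1 mm².
δ_AB = 45130·397/(196.8·122000) = 0.7463 mm
δ_BC = 6930·408/(206.1·122000) = 0.1124 mm
δ = Σδ_i = 0.8587 mm.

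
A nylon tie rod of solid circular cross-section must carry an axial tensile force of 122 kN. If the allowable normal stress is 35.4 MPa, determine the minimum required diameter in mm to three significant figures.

66.2 mm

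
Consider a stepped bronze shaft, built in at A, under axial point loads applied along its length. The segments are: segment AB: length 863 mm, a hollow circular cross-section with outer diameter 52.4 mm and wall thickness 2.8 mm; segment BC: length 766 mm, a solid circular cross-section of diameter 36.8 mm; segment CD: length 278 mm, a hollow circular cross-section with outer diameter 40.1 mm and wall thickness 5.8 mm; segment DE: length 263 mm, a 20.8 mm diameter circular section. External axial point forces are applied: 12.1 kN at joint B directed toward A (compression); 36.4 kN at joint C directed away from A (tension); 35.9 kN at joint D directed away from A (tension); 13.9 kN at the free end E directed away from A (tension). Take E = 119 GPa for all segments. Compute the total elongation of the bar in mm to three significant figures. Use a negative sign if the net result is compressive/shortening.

2.03 mm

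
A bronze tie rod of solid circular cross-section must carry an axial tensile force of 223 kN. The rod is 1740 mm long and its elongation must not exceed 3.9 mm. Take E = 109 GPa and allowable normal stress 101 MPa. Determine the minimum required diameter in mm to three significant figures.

53.0 mm

Required area A ≥ P/σ_allow = 223000/101 = 2208 mm².
For a solid circular section, d ≥ √(4A/π) = 53.02 mm.
Elongation limit: A ≥ PL/(Eδ_allow) = 223000·1740/(109000·3.9) = 912.8 mm² ⇒ d ≥ 34.09 mm.
The stress limit governs.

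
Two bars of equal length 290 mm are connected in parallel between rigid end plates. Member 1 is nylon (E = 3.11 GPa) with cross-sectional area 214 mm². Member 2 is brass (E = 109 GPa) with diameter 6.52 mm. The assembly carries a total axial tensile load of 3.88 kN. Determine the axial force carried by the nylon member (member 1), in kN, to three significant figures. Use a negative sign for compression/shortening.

0.600 kN

A_2 = 33.39 mm².
Equal strain + equilibrium ⇒ each member carries load in proportion to AE: A₁E₁ = 665500 N, A₂E₂ = 3639000 N, ΣAE = 4305000 N.
F₁ = P·A₁E₁/ΣAE = 3880·665500/4305000 = 599.9 N.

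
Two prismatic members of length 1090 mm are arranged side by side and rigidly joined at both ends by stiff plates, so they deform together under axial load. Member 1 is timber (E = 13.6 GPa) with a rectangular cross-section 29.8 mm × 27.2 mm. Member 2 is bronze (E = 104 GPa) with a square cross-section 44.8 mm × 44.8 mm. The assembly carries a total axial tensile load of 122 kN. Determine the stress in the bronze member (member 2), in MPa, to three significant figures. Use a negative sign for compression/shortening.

A_1 = 810.6 mm².
A_2 = 2007 mm².
Equal strain + equilibrium ⇒ each member carries load in proportion to AE: A₁E₁ = 11020000 N, A₂E₂ = 208700000 N, ΣAE = 219800000 N.
σ₂ = P·E₂/ΣAE = 122000·104000/219800000 = 57.74 MPa.

57.7 MPa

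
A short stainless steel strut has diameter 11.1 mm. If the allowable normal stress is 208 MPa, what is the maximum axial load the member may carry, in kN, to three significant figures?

A = 96.77 mm².
P_max = σ_allow · A = 208 · 96.77 = 20130 N = 20.13 kN.

20.1 kN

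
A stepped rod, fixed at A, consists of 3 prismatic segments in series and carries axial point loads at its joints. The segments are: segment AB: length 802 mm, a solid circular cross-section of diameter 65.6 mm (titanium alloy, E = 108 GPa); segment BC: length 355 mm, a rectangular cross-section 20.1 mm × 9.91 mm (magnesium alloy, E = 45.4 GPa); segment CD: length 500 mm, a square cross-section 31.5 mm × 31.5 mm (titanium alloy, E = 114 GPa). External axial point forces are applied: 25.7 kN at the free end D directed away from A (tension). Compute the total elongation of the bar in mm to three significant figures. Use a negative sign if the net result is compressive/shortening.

Internal axial forces (sectioning from the free end, tension +): N_CD = 25.7 kN, N_BC = 25.7 kN, N_AB = 25.7 kN.
A_AB = 3380 mm².
A_BC = 199.2 mm².
A_CD = 992.2 mm².
δ_AB = 25700·802/(3380·108000) = 0.05647 mm
δ_BC = 25700·355/(199.2·45400) = 1.009 mm
δ_CD = 25700·500/(992.2·114000) = 0.1136 mm
δ = Σδ_i = 1.179 mm.

1.18 mm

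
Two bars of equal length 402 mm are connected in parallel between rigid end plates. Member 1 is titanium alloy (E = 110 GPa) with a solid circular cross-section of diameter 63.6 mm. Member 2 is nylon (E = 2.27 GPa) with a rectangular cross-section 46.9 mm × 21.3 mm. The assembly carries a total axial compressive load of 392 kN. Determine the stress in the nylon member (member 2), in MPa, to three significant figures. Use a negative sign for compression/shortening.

-2.53 MPa

A_1 = 3177 mm².
A_2 = 999 mm².
Equal strain + equilibrium ⇒ each member carries load in proportion to AE: A₁E₁ = 349500000 N, A₂E₂ = 2268000 N, ΣAE = 351700000 N.
σ₂ = P·E₂/ΣAE = -392000·2270/351700000 = -2.53 MPa.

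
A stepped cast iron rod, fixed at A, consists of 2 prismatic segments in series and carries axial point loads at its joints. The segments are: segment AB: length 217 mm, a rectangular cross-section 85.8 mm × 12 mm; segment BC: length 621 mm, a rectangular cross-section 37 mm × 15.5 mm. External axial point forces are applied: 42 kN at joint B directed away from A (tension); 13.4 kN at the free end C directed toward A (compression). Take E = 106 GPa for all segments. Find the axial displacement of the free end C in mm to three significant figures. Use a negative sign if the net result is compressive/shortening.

Internal axial forces (sectioning from the free end, tension +): N_BC = -13.4 kN, N_AB = 28.6 kN.
A_AB = 1030 mm².
A_BC = 573.5 mm².
δ_AB = 28600·217/(1030·106000) = 0.05687 mm
δ_BC = -13400·621/(573.5·106000) = -0.1369 mm
δ = Σδ_i = -0.08002 mm.

-0.0800 mm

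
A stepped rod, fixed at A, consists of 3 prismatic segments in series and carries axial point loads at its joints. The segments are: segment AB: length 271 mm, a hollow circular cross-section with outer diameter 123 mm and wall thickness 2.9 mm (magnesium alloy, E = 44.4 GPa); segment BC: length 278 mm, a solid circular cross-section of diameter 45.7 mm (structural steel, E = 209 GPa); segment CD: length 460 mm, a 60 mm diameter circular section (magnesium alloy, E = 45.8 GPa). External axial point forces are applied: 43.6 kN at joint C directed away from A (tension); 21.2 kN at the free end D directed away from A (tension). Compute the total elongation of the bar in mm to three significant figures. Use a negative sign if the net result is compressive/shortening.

0.489 mm

Internal axial forces (sectioning from the free end, tension +): N_CD = 21.2 kN, N_BC = 64.8 kN, N_AB = 64.8 kN.
A_AB = 1094 mm².
A_BC = 1640 mm².
A_CD = 2827 mm².
δ_AB = 64800·271/(1094·44400) = 0.3615 mm
δ_BC = 64800·278/(1640·209000) = 0.05255 mm
δ_CD = 21200·460/(2827·45800) = 0.07531 mm
δ = Σδ_i = 0.4893 mm.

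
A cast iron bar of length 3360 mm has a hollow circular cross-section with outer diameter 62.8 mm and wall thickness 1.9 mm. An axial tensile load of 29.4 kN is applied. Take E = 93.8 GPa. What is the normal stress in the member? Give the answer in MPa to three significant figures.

A = 363.5 mm².
σ = N/A = 29400/363.5 = 80.88 MPa.

80.9 MPa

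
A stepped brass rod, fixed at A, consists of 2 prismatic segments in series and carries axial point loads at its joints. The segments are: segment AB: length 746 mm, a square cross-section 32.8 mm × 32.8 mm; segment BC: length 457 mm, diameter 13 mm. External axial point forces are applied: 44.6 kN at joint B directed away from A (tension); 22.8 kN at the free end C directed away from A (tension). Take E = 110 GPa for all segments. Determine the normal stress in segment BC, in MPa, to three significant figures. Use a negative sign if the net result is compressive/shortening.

172 MPa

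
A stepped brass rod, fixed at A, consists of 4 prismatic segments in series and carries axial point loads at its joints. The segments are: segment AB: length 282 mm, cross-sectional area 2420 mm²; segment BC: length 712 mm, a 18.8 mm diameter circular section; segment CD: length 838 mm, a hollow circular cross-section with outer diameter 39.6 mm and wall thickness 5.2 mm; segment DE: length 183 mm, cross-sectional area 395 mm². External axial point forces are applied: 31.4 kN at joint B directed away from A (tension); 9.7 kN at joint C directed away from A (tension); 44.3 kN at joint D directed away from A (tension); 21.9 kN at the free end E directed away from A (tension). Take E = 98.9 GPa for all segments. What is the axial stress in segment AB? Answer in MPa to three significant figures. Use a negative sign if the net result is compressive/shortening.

Internal axial forces (sectioning from the free end, tension +): N_DE = 21.9 kN, N_CD = 66.2 kN, N_BC = 75.9 kN, N_AB = 107.3 kN.
σ_AB = N_AB/A_AB = 107300/2420 = 44.34 MPa.

44.3 MPa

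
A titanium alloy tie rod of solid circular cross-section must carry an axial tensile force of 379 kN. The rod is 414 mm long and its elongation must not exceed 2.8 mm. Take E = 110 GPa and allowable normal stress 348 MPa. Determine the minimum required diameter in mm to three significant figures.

Required area A ≥ P/σ_allow = 379000/348 = 1089 mm².
For a solid circular section, d ≥ √(4A/π) = 37.24 mm.
Elongation limit: A ≥ PL/(Eδ_allow) = 379000·414/(110000·2.8) = 509.4 mm² ⇒ d ≥ 25.47 mm.
The stress limit governs.

37.2 mm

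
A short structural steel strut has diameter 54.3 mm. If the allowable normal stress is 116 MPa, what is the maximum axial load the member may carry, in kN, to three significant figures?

A = 2316 mm².
P_max = σ_allow · A = 116 · 2316 = 268600 N = 268.6 kN.

269 kN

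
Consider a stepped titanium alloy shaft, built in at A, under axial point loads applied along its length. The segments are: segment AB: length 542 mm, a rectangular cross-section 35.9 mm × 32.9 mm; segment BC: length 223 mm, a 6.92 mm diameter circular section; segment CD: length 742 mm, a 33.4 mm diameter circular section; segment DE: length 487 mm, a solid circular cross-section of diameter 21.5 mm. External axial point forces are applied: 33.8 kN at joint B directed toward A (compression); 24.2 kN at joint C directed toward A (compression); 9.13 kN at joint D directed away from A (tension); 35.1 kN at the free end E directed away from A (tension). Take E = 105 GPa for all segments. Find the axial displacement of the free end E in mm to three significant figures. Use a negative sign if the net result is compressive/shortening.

1.88 mm

Internal axial forces (sectioning from the free end, tension +): N_DE = 35.1 kN, N_CD = 44.23 kN, N_BC = 20.03 kN, N_AB = -13.77 kN.
A_AB = 1181 mm².
A_BC = 37.61 mm².
A_CD = 876.2 mm².
A_DE = 363.1 mm².
δ_AB = -13770·542/(1181·105000) = -0.06018 mm
δ_BC = 20030·223/(37.61·105000) = 1.131 mm
δ_CD = 44230·742/(876.2·105000) = 0.3567 mm
δ_DE = 35100·487/(363.1·105000) = 0.4484 mm
δ = Σδ_i = 1.876 mm.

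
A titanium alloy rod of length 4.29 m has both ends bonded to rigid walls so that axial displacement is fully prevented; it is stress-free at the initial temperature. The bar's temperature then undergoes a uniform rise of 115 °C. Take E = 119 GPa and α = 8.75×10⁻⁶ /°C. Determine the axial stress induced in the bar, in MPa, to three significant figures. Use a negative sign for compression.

Free thermal expansion αLΔT = 8.75e-6 · 4290 · 115 = 4.317 mm.
The walls impose strain ε = −(4.317)/4290 = -1.0062e-03; σ = Eε = 119000 · -1.0062e-03 = -119.7 MPa.

-120 MPa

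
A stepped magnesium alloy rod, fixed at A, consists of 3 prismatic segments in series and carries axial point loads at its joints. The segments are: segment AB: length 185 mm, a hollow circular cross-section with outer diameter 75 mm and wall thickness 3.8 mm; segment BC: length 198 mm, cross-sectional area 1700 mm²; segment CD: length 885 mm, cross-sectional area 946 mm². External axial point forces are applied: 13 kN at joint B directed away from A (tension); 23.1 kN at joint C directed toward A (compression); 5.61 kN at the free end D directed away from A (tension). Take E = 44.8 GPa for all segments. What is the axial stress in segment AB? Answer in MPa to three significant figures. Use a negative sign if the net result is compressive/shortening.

Internal axial forces (sectioning from the free end, tension +): N_CD = 5.61 kN, N_BC = -17.49 kN, N_AB = -4.49 kN.
A_AB = 850 mm².
σ_AB = N_AB/A_AB = -4490/850 = -5.282 MPa.

-5.28 MPa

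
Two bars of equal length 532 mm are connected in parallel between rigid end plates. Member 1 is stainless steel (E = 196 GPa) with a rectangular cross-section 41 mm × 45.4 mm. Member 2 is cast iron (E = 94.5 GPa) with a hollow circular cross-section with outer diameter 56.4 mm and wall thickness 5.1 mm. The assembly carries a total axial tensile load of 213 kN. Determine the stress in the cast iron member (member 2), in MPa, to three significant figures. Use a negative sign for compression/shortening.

A_1 = 1861 mm².
A_2 = 821.9 mm².
Equal strain + equilibrium ⇒ each member carries load in proportion to AE: A₁E₁ = 364800000 N, A₂E₂ = 77670000 N, ΣAE = 442500000 N.
σ₂ = P·E₂/ΣAE = 213000·94500/442500000 = 45.49 MPa.

45.5 MPa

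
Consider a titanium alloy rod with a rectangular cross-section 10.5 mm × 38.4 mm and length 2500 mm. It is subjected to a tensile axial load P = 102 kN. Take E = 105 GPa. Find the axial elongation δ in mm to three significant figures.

6.02 mm

A = 403.2 mm².
δ_mech = NL/(AE) = 102000·2500/(403.2·105000) = 6.023 mm.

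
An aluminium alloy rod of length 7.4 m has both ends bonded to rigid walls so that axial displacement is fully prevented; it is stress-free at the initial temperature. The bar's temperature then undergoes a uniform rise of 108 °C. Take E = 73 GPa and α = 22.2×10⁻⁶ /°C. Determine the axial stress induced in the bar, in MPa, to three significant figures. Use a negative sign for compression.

-175 MPa

Free thermal expansion αLΔT = 22.2e-6 · 7400 · 108 = 17.74 mm.
The walls impose strain ε = −(17.74)/7400 = -2.3976e-03; σ = Eε = 73000 · -2.3976e-03 = -175 MPa.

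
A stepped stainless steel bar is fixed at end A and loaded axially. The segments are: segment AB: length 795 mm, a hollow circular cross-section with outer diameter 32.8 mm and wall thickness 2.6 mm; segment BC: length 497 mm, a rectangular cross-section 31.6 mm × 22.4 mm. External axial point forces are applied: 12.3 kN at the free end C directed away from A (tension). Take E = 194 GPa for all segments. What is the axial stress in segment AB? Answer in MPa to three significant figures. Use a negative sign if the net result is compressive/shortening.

Internal axial forces (sectioning from the free end, tension +): N_BC = 12.3 kN, N_AB = 12.3 kN.
A_AB = 246.7 mm².
σ_AB = N_AB/A_AB = 12300/246.7 = 49.86 MPa.

49.9 MPa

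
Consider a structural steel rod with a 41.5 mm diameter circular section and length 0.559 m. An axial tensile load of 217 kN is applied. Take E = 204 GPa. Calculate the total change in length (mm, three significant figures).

A = 1353 mm².
δ_mech = NL/(AE) = 217000·559/(1353·204000) = 0.4396 mm.

0.440 mm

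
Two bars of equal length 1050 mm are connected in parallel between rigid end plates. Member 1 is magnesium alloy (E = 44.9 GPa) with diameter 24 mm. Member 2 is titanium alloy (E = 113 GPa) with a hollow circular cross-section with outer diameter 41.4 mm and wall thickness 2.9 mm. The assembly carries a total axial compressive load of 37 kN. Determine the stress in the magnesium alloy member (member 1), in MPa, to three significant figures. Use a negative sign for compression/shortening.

A_1 = 452.4 mm².
A_2 = 350.8 mm².
Equal strain + equilibrium ⇒ each member carries load in proportion to AE: A₁E₁ = 20310000 N, A₂E₂ = 39640000 N, ΣAE = 59950000 N.
σ₁ = P·E₁/ΣAE = -37000·44900/59950000 = -27.71 MPa.

-27.7 MPa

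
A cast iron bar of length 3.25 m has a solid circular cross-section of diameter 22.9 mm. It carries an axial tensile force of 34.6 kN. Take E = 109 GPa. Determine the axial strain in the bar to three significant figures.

A = 411.9 mm².
σ = N/A = 84.01 MPa; ε = σ/E = 84.01/109000 = 7.707e-04.

7.71e-04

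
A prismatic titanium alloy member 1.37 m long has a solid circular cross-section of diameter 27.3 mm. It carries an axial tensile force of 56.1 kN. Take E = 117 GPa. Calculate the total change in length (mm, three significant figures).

1.12 mm

A = 585.3 mm².
δ_mech = NL/(AE) = 56100·1370/(585.3·117000) = 1.122 mm.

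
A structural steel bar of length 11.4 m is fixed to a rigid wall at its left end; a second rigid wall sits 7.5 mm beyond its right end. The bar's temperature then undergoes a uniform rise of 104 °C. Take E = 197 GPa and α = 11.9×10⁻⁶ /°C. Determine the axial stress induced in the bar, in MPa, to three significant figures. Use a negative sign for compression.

-114 MPa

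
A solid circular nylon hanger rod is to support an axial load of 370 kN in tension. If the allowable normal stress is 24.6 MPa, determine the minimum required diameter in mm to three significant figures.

Required area A ≥ P/σ_allow = 370000/24.6 = 15040 mm².
For a solid circular section, d ≥ √(4A/π) = 138.4 mm.

138 mm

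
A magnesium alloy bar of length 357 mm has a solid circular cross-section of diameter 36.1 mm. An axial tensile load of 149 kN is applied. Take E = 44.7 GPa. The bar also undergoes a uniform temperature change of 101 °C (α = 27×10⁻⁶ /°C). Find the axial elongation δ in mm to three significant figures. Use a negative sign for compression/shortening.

2.14 mm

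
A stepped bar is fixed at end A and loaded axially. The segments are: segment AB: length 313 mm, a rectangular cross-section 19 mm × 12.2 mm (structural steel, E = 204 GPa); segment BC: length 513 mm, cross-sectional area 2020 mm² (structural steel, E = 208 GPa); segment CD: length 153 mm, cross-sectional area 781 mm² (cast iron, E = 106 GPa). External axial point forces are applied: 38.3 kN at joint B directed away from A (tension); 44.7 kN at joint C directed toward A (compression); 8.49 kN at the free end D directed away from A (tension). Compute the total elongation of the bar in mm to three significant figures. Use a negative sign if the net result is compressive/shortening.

Internal axial forces (sectioning from the free end, tension +): N_CD = 8.49 kN, N_BC = -36.21 kN, N_AB = 2.09 kN.
A_AB = 231.8 mm².
δ_AB = 2090·313/(231.8·204000) = 0.01383 mm
δ_BC = -36210·513/(2020·208000) = -0.04421 mm
δ_CD = 8490·153/(781·106000) = 0.01569 mm
δ = Σδ_i = -0.01469 mm.

-0.0147 mm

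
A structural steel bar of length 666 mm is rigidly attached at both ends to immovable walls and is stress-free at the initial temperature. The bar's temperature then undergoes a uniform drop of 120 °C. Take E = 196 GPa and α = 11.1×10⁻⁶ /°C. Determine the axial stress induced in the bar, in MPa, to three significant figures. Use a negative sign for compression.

261 MPa

Free thermal expansion αLΔT = 11.1e-6 · 666 · -120 = -0.8871 mm.
The walls impose strain ε = −(-0.8871)/666 = 1.3320e-03; σ = Eε = 196000 · 1.3320e-03 = 261.1 MPa.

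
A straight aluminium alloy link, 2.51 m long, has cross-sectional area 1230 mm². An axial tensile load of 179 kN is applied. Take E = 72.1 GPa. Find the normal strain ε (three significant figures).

σ = N/A = 145.5 MPa; ε = σ/E = 145.5/72100 = 2.018e-03.

0.00202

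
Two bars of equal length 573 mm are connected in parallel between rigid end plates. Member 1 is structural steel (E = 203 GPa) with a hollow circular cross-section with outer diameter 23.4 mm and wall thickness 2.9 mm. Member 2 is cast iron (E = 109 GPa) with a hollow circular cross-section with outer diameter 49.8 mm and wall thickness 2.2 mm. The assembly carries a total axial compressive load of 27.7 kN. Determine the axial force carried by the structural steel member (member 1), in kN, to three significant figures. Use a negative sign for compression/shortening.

A_1 = 186.8 mm².
A_2 = 329 mm².
Equal strain + equilibrium ⇒ each member carries load in proportion to AE: A₁E₁ = 37910000 N, A₂E₂ = 35860000 N, ΣAE = 73770000 N.
F₁ = P·A₁E₁/ΣAE = -27700·37910000/73770000 = -14240 N.

-14.2 kN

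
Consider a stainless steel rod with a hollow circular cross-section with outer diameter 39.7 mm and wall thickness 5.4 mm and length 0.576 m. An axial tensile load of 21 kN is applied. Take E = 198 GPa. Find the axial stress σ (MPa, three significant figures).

36.1 MPa

A = 581.9 mm².
σ = N/A = 21000/581.9 = 36.09 MPa.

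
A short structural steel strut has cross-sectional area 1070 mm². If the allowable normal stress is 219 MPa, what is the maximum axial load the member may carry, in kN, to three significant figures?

234 kN

P_max = σ_allow · A = 219 · 1070 = 234300 N = 234.3 kN.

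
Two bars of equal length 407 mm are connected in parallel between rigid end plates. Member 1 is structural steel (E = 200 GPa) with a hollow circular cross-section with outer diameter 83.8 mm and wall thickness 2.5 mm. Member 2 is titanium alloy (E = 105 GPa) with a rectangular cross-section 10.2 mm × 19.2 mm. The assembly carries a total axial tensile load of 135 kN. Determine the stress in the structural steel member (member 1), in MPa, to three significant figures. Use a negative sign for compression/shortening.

182 MPa

A_1 = 638.5 mm².
A_2 = 195.8 mm².
Equal strain + equilibrium ⇒ each member carries load in proportion to AE: A₁E₁ = 127700000 N, A₂E₂ = 20560000 N, ΣAE = 148300000 N.
σ₁ = P·E₁/ΣAE = 135000·200000/148300000 = 182.1 MPa.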